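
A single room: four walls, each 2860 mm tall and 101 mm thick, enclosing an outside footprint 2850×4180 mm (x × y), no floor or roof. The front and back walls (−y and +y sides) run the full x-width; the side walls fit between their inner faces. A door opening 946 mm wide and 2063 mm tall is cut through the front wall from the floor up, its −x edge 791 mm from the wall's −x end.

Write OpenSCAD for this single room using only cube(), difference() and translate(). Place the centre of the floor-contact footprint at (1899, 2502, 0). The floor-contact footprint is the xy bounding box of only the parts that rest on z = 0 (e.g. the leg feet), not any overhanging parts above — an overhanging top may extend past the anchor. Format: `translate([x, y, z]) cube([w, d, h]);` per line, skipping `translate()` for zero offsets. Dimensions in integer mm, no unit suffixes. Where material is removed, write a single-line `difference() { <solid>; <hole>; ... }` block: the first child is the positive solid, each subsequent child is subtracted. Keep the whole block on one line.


difference() { translate([474, 412, 0]) cube([2850, 101, 2860]); translate([1265, 412, 0]) cube([946, 101, 2063]); }
translate([474, 4491, 0]) cube([2850, 101, 2860]);
translate([474, 513, 0]) cube([101, 3978, 2860]);
translate([3223, 513, 0]) cube([101, 3978, 2860]);


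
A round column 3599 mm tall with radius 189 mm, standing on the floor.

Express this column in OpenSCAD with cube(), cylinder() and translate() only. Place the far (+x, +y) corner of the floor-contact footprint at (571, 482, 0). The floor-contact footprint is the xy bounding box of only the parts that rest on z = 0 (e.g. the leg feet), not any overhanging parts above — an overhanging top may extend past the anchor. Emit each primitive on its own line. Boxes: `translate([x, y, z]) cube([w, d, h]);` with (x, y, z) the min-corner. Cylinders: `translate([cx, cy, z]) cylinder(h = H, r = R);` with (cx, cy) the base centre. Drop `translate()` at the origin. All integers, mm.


translate([382, 293, 0]) cylinder(h = 3599, r = 189);


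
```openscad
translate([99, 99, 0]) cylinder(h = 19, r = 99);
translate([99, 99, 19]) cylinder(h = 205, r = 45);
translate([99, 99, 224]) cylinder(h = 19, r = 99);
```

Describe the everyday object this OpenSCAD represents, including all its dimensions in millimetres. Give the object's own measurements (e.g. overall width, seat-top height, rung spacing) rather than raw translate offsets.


A spool: two coaxial disc flanges of radius 99 mm and thickness 19 mm, joined by a core cylinder of radius 45 mm and height 205 mm. The lower flange rests on z = 0 and the three cylinders share a vertical axis.


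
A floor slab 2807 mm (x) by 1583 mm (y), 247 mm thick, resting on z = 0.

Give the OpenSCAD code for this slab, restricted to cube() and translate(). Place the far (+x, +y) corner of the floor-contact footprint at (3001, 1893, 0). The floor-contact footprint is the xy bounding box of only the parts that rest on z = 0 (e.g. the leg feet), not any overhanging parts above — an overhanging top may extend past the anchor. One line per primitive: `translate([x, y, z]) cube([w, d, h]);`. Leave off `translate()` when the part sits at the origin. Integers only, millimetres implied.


translate([194, 310, 0]) cube([2807, 1583, 247]);


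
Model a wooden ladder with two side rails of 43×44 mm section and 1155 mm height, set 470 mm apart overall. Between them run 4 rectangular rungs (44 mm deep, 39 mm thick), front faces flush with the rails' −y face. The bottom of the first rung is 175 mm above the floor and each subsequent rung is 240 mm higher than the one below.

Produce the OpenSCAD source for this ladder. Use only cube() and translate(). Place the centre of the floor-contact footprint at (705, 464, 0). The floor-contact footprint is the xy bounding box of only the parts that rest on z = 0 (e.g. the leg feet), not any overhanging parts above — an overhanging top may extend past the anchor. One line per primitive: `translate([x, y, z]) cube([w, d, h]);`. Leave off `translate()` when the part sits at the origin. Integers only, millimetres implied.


translate([470, 442, 0]) cube([43, 44, 1155]);
translate([897, 442, 0]) cube([43, 44, 1155]);
translate([513, 442, 175]) cube([384, 44, 39]);
translate([513, 442, 415]) cube([384, 44, 39]);
translate([513, 442, 655]) cube([384, 44, 39]);
translate([513, 442, 895]) cube([384, 44, 39]);


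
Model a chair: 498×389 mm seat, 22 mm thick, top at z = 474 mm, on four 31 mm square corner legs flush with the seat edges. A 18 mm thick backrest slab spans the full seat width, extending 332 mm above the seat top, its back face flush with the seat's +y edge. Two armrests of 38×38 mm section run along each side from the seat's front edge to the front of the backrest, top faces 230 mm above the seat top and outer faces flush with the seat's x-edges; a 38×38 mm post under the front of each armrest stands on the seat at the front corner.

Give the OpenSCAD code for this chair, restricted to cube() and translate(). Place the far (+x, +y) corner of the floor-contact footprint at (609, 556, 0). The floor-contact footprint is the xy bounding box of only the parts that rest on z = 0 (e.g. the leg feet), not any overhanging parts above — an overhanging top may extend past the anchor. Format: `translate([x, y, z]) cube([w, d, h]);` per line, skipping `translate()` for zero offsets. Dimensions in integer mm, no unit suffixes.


// leg_h = 474 - 22 = 452
// arm post h = 230 - 38 = 192
translate([111, 167, 452]) cube([498, 389, 22]);
translate([111, 167, 0]) cube([31, 31, 452]);
translate([578, 167, 0]) cube([31, 31, 452]);
translate([111, 525, 0]) cube([31, 31, 452]);
translate([578, 525, 0]) cube([31, 31, 452]);
translate([111, 538, 474]) cube([498, 18, 332]);
translate([111, 167, 666]) cube([38, 371, 38]);
translate([571, 167, 666]) cube([38, 371, 38]);
translate([111, 167, 474]) cube([38, 38, 192]);
translate([571, 167, 474]) cube([38, 38, 192]);


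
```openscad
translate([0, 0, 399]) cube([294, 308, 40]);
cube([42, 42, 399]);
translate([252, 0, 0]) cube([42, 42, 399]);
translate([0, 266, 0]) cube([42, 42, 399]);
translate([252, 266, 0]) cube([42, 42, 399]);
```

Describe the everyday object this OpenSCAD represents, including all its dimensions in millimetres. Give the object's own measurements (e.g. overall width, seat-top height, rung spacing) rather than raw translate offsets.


A four-legged stool. The seat is a 294×308×40 mm slab whose top surface is at z = 439 mm; four square legs, each 42×42 mm in cross-section, run from the floor (z = 0) to the underside of the seat, each flush with a corner of the seat.


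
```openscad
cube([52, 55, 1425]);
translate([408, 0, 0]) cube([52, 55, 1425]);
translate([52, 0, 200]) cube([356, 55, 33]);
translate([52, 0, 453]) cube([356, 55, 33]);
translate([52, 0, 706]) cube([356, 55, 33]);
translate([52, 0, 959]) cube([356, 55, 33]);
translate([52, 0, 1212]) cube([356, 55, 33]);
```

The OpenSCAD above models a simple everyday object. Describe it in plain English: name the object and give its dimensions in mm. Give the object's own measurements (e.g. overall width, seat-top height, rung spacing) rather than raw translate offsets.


A straight ladder. Two 52×55 mm vertical rails, 1425 mm tall, stand 460 mm apart (outside-to-outside) with their front faces coplanar on the −y side. 5 rungs, each 55 mm deep and 33 mm tall, span between the inner faces of the rails, front faces flush with the rails. The lowest rung's underside is at z = 200 mm and rungs are spaced 253 mm apart (underside to underside).


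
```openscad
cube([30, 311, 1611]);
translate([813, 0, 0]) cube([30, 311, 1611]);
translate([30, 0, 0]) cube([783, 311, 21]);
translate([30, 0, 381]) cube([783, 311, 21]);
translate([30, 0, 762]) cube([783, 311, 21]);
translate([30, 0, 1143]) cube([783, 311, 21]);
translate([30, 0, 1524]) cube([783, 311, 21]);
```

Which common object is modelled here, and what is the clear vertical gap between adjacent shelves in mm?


A bookshelf. The clear shelf gap is 360 mm.

Two tall side panels with 5 horizontal boards between them — a bookshelf. The first two shelf undersides are at z = 0 and z = 381; with shelf thickness 21, the clear gap is 381 − 0 − 21 = 360 mm.


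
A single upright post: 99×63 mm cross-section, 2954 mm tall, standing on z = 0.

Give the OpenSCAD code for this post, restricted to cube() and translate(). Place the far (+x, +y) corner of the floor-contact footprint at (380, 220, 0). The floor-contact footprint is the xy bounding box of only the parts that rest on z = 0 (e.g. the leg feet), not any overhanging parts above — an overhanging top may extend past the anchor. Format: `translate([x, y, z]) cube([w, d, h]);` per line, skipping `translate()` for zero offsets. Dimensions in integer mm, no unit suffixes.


translate([281, 157, 0]) cube([99, 63, 2954]);


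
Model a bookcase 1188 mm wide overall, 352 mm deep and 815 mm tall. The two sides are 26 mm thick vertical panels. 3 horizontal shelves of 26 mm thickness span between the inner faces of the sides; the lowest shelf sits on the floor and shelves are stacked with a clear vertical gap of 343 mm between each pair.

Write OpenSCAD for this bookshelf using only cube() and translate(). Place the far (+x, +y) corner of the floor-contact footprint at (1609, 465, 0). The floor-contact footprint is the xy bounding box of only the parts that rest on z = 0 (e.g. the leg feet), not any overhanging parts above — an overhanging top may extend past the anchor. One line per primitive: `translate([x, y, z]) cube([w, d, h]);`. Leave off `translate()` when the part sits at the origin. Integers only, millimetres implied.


translate([421, 113, 0]) cube([26, 352, 815]);
translate([1583, 113, 0]) cube([26, 352, 815]);
translate([447, 113, 0]) cube([1136, 352, 26]);
translate([447, 113, 369]) cube([1136, 352, 26]);
translate([447, 113, 738]) cube([1136, 352, 26]);


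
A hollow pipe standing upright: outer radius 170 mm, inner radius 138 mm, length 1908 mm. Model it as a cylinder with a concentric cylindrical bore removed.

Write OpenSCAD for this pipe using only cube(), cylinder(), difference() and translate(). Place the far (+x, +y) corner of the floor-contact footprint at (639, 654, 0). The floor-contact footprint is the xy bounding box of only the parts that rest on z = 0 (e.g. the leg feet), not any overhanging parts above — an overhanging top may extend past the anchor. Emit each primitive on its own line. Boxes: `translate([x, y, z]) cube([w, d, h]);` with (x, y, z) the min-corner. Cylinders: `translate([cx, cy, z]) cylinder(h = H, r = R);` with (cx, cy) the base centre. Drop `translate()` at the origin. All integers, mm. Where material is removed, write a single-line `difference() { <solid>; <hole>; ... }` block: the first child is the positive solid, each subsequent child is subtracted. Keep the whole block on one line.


difference() { translate([469, 484, 0]) cylinder(h = 1908, r = 170); translate([469, 484, 0]) cylinder(h = 1908, r = 138); }


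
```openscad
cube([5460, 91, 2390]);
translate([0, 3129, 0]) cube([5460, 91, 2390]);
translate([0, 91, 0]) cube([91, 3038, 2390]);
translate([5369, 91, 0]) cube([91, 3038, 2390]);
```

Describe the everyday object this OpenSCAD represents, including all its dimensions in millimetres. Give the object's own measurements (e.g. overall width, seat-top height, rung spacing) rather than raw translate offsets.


The wall frame of a small rectangular building: four walls, each 2390 mm tall and 91 mm thick, enclosing a footprint 5460 mm (x) by 3220 mm (y) outside-to-outside, with no floor or roof. The front and back walls (the −y and +y sides) span the full width; the two side walls fit between them.


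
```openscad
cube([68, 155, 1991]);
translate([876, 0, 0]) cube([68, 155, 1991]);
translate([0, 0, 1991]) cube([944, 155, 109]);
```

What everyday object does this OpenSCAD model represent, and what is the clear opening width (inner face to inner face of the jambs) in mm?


A door frame. The clear opening width is 808 mm.

Two 1991 mm tall posts with a header on top — a door frame. The left jamb is 68 mm wide at x = 0; the right jamb starts at x = 876. The clear opening is 876 − 68 = 808 mm.


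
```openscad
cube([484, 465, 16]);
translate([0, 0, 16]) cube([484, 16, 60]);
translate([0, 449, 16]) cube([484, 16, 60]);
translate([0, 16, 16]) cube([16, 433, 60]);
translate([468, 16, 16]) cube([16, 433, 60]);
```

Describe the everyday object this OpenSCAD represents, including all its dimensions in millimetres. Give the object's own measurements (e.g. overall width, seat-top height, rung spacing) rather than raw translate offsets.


An open-topped rectangular box: outside dimensions 484×465×76 mm, with a uniform wall and base thickness of 16 mm. The base is a full 484×465 slab on the floor; four walls sit on top of the base. The front and back walls (the −y and +y sides) span the full width; the two side walls fit between them.


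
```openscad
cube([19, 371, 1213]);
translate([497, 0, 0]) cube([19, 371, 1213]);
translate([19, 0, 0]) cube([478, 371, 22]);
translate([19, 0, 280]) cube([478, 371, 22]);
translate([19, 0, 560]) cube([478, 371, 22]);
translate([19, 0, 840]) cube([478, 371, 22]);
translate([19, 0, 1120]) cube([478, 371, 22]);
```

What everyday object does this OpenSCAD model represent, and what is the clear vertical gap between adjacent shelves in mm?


A bookshelf. The clear shelf gap is 258 mm.

Two tall side panels with 5 horizontal boards between them — a bookshelf. The first two shelf undersides are at z = 0 and z = 280; with shelf thickness 22, the clear gap is 280 − 0 − 22 = 258 mm.


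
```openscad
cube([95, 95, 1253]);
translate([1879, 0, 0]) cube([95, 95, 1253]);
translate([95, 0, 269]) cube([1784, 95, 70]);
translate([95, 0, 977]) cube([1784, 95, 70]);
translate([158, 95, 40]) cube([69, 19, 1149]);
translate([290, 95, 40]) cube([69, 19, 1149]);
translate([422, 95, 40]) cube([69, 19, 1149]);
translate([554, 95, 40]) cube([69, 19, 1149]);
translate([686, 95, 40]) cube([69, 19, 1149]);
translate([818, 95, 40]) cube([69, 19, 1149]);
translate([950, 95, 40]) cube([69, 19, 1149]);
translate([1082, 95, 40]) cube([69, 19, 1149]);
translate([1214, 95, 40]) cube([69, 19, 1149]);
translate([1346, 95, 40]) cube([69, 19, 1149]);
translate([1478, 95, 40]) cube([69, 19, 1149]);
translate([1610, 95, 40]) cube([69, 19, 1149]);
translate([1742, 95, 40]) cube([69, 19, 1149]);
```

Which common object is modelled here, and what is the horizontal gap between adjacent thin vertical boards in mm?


A fence section. The picket gap is 63 mm.

Two posts, two rails, 13 pickets — a fence section. Span 1784 mm holds 13 pickets of 69 mm with 14 equal gaps: ⌊(1784 − 13·69) / 14⌋ = 63 mm.


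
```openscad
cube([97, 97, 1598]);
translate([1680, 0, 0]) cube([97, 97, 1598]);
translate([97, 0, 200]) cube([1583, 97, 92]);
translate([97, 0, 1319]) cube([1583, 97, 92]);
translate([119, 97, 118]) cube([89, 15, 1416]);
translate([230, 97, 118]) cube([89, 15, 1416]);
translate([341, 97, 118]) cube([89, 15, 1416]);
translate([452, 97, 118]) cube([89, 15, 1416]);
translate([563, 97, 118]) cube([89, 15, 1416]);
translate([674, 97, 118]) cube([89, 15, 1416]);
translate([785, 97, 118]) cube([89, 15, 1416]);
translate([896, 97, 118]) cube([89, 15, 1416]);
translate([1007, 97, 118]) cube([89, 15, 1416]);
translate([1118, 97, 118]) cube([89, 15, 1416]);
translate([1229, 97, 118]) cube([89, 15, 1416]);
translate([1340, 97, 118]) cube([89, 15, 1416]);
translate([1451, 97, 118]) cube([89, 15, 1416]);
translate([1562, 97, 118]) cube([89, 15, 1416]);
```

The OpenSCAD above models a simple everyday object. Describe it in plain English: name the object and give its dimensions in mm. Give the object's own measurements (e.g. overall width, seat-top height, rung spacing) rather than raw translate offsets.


A fence section. Two 97×97 mm posts, 1598 mm tall, stand on the floor with a clear span of 1583 mm between their inner faces. Two horizontal rails of 97×92 mm section span the gap between the posts with their undersides at z = 200 mm and z = 1319 mm, flush with the posts' −y face. 14 pickets, each 89 mm wide, 15 mm thick and 1416 mm tall, are fixed to the +y face of the rails with their bottoms at z = 118 mm, spaced across the span with a 22 mm gap after the −x post and between neighbouring pickets, with 29 mm left before the +x post.


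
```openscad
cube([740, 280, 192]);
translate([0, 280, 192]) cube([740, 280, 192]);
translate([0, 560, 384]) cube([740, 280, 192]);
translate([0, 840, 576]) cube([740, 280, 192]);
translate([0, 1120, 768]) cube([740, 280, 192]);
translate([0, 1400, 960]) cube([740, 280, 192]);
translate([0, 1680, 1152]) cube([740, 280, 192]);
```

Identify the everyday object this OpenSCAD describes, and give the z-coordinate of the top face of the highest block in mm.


A staircase. The total rise is 1344 mm.

7 identical blocks, each offset up and back from the previous — a staircase. Each step is 192 mm tall and there are 7 of them, so the total rise is 7 × 192 = 1344 mm.


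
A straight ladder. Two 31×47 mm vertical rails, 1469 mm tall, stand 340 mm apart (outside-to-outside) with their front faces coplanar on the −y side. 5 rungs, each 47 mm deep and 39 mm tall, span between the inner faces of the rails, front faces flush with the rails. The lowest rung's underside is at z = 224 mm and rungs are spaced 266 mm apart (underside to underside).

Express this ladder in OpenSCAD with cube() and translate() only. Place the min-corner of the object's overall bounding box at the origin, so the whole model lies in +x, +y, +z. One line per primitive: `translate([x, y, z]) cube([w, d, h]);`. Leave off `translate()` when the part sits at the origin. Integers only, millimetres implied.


cube([31, 47, 1469]);
translate([309, 0, 0]) cube([31, 47, 1469]);
translate([31, 0, 224]) cube([278, 47, 39]);
translate([31, 0, 490]) cube([278, 47, 39]);
translate([31, 0, 756]) cube([278, 47, 39]);
translate([31, 0, 1022]) cube([278, 47, 39]);
translate([31, 0, 1288]) cube([278, 47, 39]);


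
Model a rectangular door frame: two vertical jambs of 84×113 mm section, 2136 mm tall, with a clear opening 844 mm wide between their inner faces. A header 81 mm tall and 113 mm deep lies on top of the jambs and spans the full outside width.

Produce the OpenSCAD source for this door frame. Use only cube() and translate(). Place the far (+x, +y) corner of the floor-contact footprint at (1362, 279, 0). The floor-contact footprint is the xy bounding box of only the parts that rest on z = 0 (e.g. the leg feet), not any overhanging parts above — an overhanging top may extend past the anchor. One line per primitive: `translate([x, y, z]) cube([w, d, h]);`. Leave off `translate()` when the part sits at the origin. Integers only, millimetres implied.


translate([350, 166, 0]) cube([84, 113, 2136]);
translate([1278, 166, 0]) cube([84, 113, 2136]);
translate([350, 166, 2136]) cube([1012, 113, 81]);


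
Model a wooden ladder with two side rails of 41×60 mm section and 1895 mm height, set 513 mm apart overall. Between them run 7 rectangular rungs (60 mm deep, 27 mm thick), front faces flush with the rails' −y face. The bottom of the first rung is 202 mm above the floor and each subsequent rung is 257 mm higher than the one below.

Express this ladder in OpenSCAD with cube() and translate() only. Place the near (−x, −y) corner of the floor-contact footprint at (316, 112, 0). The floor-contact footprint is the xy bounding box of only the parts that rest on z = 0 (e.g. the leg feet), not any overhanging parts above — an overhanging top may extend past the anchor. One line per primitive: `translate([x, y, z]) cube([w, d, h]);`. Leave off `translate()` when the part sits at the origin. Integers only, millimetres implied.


// rung span = 513 - 2*41 = 431
// rung[k] z = 202 + k*257
translate([316, 112, 0]) cube([41, 60, 1895]);
translate([788, 112, 0]) cube([41, 60, 1895]);
translate([357, 112, 202]) cube([431, 60, 27]);
translate([357, 112, 459]) cube([431, 60, 27]);
translate([357, 112, 716]) cube([431, 60, 27]);
translate([357, 112, 973]) cube([431, 60, 27]);
translate([357, 112, 1230]) cube([431, 60, 27]);
translate([357, 112, 1487]) cube([431, 60, 27]);
translate([357, 112, 1744]) cube([431, 60, 27]);


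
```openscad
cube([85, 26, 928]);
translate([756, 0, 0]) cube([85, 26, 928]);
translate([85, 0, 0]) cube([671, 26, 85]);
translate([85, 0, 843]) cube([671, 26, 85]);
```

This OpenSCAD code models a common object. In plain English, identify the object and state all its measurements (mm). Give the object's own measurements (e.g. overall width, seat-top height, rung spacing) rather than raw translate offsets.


A rectangular picture frame lying in the x–z plane (depth along y). The opening is 671 mm wide (x) by 758 mm tall (z), surrounded by a border 85 mm wide on all four sides. The frame is 26 mm deep and is made of two full-height vertical stiles with two horizontal rails fitted between them.


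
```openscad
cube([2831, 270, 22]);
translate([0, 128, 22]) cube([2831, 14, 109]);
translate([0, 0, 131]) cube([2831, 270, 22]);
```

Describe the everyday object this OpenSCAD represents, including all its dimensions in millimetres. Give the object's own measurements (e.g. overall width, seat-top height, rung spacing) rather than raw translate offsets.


An I-beam lying along x, 2831 mm long. Overall section height 153 mm. Two flanges 270 mm wide (y) and 22 mm thick, one on the floor and one at the top; a web 14 mm thick runs between them, centred on the flange width.


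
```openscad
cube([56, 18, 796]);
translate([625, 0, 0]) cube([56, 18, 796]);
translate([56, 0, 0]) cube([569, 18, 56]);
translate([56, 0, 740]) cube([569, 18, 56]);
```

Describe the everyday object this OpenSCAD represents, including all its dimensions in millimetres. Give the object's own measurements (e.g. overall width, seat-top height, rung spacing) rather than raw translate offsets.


A rectangular picture frame lying in the x–z plane (depth along y). The opening is 569 mm wide (x) by 684 mm tall (z), surrounded by a border 56 mm wide on all four sides. The frame is 18 mm deep and is made of two full-height vertical stiles with two horizontal rails fitted between them.


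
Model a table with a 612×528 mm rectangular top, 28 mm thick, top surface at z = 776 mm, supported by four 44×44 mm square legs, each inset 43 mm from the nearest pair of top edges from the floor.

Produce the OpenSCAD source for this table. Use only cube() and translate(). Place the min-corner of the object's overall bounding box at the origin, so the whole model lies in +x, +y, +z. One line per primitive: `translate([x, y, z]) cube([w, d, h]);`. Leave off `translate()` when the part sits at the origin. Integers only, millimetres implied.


translate([0, 0, 748]) cube([612, 528, 28]);
translate([43, 43, 0]) cube([44, 44, 748]);
translate([525, 43, 0]) cube([44, 44, 748]);
translate([43, 441, 0]) cube([44, 44, 748]);
translate([525, 441, 0]) cube([44, 44, 748]);


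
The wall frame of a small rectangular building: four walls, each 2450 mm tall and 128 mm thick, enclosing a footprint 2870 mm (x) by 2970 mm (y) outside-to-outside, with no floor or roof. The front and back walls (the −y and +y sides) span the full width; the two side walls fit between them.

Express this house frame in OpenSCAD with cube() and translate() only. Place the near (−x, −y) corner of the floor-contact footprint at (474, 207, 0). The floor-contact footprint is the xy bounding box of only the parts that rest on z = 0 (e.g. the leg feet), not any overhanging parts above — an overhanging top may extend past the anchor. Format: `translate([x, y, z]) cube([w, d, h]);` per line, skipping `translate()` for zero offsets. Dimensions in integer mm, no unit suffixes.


translate([474, 207, 0]) cube([2870, 128, 2450]);
translate([474, 3049, 0]) cube([2870, 128, 2450]);
translate([474, 335, 0]) cube([128, 2714, 2450]);
translate([3216, 335, 0]) cube([128, 2714, 2450]);


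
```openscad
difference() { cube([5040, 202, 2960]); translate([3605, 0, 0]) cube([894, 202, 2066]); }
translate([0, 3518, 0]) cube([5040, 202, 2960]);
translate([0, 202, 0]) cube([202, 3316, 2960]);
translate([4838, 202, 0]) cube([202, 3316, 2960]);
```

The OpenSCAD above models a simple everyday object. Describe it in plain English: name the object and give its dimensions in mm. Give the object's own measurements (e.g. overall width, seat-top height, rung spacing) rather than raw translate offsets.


A single room: four walls, each 2960 mm tall and 202 mm thick, enclosing an outside footprint 5040×3720 mm (x × y), no floor or roof. The front and back walls (−y and +y sides) run the full x-width; the side walls fit between their inner faces. A door opening 894 mm wide and 2066 mm tall is cut through the front wall from the floor up, its −x edge 3605 mm from the wall's −x end.


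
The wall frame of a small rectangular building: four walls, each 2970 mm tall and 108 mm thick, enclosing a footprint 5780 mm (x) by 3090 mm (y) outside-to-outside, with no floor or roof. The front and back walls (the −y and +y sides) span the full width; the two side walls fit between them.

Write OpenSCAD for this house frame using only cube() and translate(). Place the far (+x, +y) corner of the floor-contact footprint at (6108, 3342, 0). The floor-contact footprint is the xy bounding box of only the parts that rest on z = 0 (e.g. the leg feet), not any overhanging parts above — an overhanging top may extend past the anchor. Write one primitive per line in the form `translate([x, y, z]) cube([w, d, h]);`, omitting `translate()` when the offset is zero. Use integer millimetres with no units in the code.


translate([328, 252, 0]) cube([5780, 108, 2970]);
translate([328, 3234, 0]) cube([5780, 108, 2970]);
translate([328, 360, 0]) cube([108, 2874, 2970]);
translate([6000, 360, 0]) cube([108, 2874, 2970]);


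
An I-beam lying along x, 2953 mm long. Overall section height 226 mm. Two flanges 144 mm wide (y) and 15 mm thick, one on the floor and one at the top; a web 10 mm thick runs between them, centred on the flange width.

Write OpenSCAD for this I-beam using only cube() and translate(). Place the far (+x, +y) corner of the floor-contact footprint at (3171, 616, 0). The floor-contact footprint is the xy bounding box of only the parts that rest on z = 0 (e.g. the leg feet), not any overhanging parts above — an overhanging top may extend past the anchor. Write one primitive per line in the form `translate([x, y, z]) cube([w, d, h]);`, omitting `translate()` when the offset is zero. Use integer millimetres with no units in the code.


translate([218, 472, 0]) cube([2953, 144, 15]);
translate([218, 539, 15]) cube([2953, 10, 196]);
translate([218, 472, 211]) cube([2953, 144, 15]);


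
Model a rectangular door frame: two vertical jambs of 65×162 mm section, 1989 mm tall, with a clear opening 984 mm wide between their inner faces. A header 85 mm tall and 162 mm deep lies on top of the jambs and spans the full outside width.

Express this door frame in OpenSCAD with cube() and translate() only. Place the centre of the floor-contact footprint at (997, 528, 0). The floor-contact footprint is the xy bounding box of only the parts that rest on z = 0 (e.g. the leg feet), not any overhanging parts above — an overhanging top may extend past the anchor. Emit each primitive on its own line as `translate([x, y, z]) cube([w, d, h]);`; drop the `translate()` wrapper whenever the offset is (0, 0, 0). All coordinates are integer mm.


translate([440, 447, 0]) cube([65, 162, 1989]);
translate([1489, 447, 0]) cube([65, 162, 1989]);
translate([440, 447, 1989]) cube([1114, 162, 85]);


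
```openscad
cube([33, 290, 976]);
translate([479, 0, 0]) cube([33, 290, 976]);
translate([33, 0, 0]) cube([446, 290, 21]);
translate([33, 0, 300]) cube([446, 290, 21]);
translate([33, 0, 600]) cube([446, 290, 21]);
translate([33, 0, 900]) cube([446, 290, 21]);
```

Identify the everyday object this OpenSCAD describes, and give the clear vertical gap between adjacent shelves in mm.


A bookshelf. The clear shelf gap is 279 mm.

Two tall side panels with 4 horizontal boards between them — a bookshelf. The first two shelf undersides are at z = 0 and z = 300; with shelf thickness 21, the clear gap is 300 − 0 − 21 = 279 mm.


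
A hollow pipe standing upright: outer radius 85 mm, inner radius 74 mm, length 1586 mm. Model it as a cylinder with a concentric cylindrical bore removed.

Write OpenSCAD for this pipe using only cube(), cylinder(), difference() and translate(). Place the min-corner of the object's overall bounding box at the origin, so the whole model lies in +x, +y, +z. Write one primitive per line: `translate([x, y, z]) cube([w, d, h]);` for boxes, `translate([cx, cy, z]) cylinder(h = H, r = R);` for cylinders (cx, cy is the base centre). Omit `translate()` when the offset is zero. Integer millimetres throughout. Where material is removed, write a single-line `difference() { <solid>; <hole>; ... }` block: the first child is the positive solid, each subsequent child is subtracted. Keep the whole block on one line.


difference() { translate([85, 85, 0]) cylinder(h = 1586, r = 85); translate([85, 85, 0]) cylinder(h = 1586, r = 74); }


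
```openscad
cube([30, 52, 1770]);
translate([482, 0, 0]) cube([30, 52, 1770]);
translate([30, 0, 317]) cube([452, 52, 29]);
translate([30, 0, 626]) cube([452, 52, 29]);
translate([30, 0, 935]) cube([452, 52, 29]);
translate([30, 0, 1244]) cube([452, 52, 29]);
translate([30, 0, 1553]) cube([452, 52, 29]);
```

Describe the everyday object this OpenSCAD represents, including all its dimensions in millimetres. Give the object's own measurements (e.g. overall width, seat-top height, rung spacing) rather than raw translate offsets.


A straight ladder. Two 30×52 mm vertical rails, 1770 mm tall, stand 512 mm apart (outside-to-outside) with their front faces coplanar on the −y side. 5 rungs, each 52 mm deep and 29 mm tall, span between the inner faces of the rails, front faces flush with the rails. The lowest rung's underside is at z = 317 mm and rungs are spaced 309 mm apart (underside to underside).


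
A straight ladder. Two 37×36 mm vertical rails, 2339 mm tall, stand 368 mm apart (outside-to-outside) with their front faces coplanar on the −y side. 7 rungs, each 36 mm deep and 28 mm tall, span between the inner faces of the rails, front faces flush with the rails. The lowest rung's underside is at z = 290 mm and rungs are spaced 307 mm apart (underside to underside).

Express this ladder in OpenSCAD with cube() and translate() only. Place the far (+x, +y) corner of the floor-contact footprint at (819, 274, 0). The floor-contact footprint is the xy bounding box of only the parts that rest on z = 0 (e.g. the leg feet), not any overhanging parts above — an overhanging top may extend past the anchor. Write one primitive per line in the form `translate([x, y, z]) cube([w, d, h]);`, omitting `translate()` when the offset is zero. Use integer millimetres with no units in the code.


// rung span = 368 - 2*37 = 294
// rung[k] z = 290 + k*307
translate([451, 238, 0]) cube([37, 36, 2339]);
translate([782, 238, 0]) cube([37, 36, 2339]);
translate([488, 238, 290]) cube([294, 36, 28]);
translate([488, 238, 597]) cube([294, 36, 28]);
translate([488, 238, 904]) cube([294, 36, 28]);
translate([488, 238, 1211]) cube([294, 36, 28]);
translate([488, 238, 1518]) cube([294, 36, 28]);
translate([488, 238, 1825]) cube([294, 36, 28]);
translate([488, 238, 2132]) cube([294, 36, 28]);


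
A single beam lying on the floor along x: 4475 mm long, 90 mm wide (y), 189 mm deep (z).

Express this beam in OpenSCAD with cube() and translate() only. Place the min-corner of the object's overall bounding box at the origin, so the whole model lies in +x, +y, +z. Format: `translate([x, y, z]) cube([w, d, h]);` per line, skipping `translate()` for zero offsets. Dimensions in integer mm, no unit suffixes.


cube([4475, 90, 189]);


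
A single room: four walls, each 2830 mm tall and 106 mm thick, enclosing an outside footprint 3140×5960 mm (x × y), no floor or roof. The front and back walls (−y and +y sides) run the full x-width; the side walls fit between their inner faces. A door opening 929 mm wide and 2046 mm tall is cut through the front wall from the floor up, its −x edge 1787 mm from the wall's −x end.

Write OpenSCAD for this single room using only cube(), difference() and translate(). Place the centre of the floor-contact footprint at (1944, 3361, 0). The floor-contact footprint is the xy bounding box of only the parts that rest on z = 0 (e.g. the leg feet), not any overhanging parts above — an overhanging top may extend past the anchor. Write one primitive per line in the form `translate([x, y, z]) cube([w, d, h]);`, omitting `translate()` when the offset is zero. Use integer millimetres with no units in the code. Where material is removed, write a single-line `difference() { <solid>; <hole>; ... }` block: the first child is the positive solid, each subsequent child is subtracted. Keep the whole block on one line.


difference() { translate([374, 381, 0]) cube([3140, 106, 2830]); translate([2161, 381, 0]) cube([929, 106, 2046]); }
translate([374, 6235, 0]) cube([3140, 106, 2830]);
translate([374, 487, 0]) cube([106, 5748, 2830]);
translate([3408, 487, 0]) cube([106, 5748, 2830]);


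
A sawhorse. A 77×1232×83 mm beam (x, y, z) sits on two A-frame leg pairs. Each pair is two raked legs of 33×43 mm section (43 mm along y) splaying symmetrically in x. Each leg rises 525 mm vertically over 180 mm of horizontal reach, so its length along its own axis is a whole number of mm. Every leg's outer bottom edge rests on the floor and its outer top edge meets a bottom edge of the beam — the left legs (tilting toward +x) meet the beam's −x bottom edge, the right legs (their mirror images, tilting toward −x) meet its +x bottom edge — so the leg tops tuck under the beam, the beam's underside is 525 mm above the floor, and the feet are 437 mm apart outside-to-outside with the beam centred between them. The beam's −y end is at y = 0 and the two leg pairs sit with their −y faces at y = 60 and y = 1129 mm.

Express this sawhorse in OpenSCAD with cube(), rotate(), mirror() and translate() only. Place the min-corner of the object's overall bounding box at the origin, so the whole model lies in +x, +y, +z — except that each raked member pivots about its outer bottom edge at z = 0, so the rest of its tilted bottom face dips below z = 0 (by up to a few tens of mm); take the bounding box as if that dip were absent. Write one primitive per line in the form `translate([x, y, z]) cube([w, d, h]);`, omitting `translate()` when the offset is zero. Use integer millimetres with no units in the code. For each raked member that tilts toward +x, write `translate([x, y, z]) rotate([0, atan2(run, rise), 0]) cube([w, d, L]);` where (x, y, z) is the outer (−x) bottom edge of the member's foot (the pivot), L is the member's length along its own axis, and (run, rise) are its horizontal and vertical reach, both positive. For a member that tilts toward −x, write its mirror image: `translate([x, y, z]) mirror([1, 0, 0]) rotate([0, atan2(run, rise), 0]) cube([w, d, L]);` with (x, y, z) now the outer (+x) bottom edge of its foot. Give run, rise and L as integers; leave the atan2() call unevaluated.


translate([180, 0, 525]) cube([77, 1232, 83]);
translate([0, 60, 0]) rotate([0, atan2(180, 525), 0]) cube([33, 43, 555]);
translate([437, 60, 0]) mirror([1, 0, 0]) rotate([0, atan2(180, 525), 0]) cube([33, 43, 555]);
translate([0, 1129, 0]) rotate([0, atan2(180, 525), 0]) cube([33, 43, 555]);
translate([437, 1129, 0]) mirror([1, 0, 0]) rotate([0, atan2(180, 525), 0]) cube([33, 43, 555]);


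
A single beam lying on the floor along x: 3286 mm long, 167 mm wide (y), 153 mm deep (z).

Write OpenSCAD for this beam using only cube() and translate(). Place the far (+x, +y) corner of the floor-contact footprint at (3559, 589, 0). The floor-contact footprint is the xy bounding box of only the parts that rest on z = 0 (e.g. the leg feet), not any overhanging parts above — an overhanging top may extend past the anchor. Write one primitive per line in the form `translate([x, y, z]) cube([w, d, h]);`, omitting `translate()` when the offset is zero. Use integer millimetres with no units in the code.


translate([273, 422, 0]) cube([3286, 167, 153]);


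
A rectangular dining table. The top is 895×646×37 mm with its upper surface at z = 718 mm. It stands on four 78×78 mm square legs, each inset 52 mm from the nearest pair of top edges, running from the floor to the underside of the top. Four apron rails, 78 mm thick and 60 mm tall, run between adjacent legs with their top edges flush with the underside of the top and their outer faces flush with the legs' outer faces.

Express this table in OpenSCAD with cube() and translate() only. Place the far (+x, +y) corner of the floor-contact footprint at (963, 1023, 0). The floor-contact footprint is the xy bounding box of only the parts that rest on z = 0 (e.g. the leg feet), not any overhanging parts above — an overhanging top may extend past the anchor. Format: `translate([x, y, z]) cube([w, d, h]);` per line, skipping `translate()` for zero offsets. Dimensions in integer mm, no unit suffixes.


translate([120, 429, 681]) cube([895, 646, 37]);
translate([172, 481, 0]) cube([78, 78, 681]);
translate([885, 481, 0]) cube([78, 78, 681]);
translate([172, 945, 0]) cube([78, 78, 681]);
translate([885, 945, 0]) cube([78, 78, 681]);
translate([250, 481, 621]) cube([635, 78, 60]);
translate([250, 945, 621]) cube([635, 78, 60]);
translate([172, 559, 621]) cube([78, 386, 60]);
translate([885, 559, 621]) cube([78, 386, 60]);


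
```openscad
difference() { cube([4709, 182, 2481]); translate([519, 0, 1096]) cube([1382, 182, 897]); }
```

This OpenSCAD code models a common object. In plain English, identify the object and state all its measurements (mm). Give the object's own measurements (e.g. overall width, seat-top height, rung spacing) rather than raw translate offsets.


A wall 4709 mm long (x), 182 mm thick (y), 2481 mm tall, with a rectangular window opening cut through it. The opening is 1382 mm wide and 897 mm tall; its sill is at z = 1096 mm and its near (−x) edge is 519 mm from the wall's −x end. The opening passes through the full wall thickness.


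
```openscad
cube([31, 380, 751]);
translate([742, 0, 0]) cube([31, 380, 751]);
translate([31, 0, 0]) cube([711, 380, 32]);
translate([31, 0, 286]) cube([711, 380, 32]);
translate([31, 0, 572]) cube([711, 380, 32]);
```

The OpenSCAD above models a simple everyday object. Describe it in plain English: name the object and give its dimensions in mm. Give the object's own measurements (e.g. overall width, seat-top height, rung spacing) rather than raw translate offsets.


An open bookshelf. Two side panels, each 31 mm thick, 380 mm deep and 751 mm tall, stand 773 mm apart (outside-to-outside). Between them sit 3 shelves, each 32 mm thick and 380 mm deep, spanning the full gap between the sides. The bottom shelf rests on the floor (its underside at z = 0) and the clear gap between one shelf's top and the next shelf's underside is 254 mm.


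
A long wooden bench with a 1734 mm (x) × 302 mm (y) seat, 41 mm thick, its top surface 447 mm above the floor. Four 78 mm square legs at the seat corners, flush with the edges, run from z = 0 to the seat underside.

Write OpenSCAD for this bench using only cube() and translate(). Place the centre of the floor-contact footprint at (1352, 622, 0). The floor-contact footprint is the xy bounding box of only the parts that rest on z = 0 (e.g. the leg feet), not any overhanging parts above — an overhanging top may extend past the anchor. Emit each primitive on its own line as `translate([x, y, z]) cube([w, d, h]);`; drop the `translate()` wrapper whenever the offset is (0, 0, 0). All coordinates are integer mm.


// leg_h = 447 − 41 = 406
translate([485, 471, 406]) cube([1734, 302, 41]);
translate([485, 471, 0]) cube([78, 78, 406]);
translate([485, 695, 0]) cube([78, 78, 406]);
translate([2141, 471, 0]) cube([78, 78, 406]);
translate([2141, 695, 0]) cube([78, 78, 406]);
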